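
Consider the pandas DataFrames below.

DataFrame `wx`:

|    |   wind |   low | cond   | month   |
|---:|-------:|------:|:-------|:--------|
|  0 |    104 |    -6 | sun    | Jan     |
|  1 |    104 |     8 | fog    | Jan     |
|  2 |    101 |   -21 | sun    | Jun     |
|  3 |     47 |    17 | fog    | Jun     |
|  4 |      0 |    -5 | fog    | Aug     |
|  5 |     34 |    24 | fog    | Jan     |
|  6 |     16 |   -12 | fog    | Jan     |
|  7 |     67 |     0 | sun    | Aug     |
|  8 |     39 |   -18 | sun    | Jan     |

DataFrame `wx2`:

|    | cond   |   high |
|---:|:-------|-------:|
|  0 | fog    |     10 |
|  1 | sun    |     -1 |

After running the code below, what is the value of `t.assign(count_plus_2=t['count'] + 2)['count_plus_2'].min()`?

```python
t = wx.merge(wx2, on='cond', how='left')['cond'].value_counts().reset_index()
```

merge on 'cond' (how='left') → 9 rows:
   wind  low cond month  high
0   104   -6  sun   Jan    -1
1   104    8  fog   Jan    10
2   101  -21  sun   Jun    -1
3    47   17  fog   Jun    10
4     0   -5  fog   Aug    10
5    34   24  fog   Jan    10
6    16  -12  fog   Jan    10
7    67    0  sun   Aug    -1
8    39  -18  sun   Jan    -1
value_counts of cond:
cond
fog    5
sun    4
Name: count, dtype: int64
reset_index():
  cond  count
0  fog      5
1  sun      4
add column count_plus_2 = t['count'] + 2:
  cond  count  count_plus_2
0  fog      5             7
1  sun      4             6

6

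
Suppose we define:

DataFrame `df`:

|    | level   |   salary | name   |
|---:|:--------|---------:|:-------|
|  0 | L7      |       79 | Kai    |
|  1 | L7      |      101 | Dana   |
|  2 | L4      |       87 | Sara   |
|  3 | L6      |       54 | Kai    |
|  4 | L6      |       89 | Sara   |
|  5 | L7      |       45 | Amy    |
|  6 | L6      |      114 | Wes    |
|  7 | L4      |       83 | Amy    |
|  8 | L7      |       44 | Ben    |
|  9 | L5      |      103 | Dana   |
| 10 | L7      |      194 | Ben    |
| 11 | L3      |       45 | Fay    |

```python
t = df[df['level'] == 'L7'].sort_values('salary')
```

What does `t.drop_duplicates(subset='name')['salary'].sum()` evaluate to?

269

filter rows where level == 'L7':
   level  salary  name
0     L7      79   Kai
1     L7     101  Dana
5     L7      45   Amy
8     L7      44   Ben
10    L7     194   Ben
sort by salary:
   level  salary  name
8     L7      44   Ben
5     L7      45   Amy
0     L7      79   Kai
1     L7     101  Dana
10    L7     194   Ben
drop duplicate name (keep=first):
  level  salary  name
8    L7      44   Ben
5    L7      45   Amy
0    L7      79   Kai
1    L7     101  Dana
The sum of column 'salary' is 269.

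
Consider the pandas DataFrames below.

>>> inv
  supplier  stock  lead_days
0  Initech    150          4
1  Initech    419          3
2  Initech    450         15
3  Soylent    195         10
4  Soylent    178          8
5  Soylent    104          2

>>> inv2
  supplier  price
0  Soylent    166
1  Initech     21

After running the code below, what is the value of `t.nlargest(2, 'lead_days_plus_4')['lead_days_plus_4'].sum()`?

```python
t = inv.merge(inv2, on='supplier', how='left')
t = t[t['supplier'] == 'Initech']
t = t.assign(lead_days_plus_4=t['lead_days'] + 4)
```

merge on 'supplier' (how='left') → 6 rows:
  supplier  stock  lead_days  price
0  Initech    150          4     21
1  Initech    419          3     21
2  Initech    450         15     21
3  Soylent    195         10    166
4  Soylent    178          8    166
5  Soylent    104          2    166
filter rows where supplier == 'Initech':
  supplier  stock  lead_days  price
0  Initech    150          4     21
1  Initech    419          3     21
2  Initech    450         15     21
add column lead_days_plus_4 = t['lead_days'] + 4:
  supplier  stock  lead_days  price  lead_days_plus_4
0  Initech    150          4     21                 8
1  Initech    419          3     21                 7
2  Initech    450         15     21                19
take 2 rows with largest lead_days_plus_4:
  supplier  stock  lead_days  price  lead_days_plus_4
2  Initech    450         15     21                19
0  Initech    150          4     21                 8

27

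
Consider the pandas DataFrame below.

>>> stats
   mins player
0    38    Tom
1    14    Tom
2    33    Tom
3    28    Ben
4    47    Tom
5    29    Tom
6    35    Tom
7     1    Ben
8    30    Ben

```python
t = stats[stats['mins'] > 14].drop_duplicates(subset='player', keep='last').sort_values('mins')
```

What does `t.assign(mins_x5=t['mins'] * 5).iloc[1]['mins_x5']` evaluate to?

filter rows where mins > 14:
   mins player
0    38    Tom
2    33    Tom
3    28    Ben
4    47    Tom
5    29    Tom
6    35    Tom
8    30    Ben
drop duplicate player (keep=last):
   mins player
6    35    Tom
8    30    Ben
sort by mins:
   mins player
8    30    Ben
6    35    Tom
add column mins_x5 = t['mins'] * 5:
   mins player  mins_x5
8    30    Ben      150
6    35    Tom      175

175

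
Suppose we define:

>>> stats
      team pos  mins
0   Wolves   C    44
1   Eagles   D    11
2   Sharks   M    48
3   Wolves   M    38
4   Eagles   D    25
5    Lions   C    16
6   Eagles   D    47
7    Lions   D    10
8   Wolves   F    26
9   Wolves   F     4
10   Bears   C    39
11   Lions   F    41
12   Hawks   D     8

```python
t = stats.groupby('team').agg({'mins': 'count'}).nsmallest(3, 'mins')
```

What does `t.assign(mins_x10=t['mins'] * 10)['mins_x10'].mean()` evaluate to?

group by team, count of mins:
        mins
team        
Bears      1
Eagles     3
Hawks      1
Lions      3
Sharks     1
Wolves     4
take 3 rows with smallest mins:
        mins
team        
Bears      1
Hawks      1
Sharks     1
add column mins_x10 = t['mins'] * 10:
        mins  mins_x10
team                  
Bears      1        10
Hawks      1        10
Sharks     1        10
mean of column 'mins_x10' → 10.0

10.0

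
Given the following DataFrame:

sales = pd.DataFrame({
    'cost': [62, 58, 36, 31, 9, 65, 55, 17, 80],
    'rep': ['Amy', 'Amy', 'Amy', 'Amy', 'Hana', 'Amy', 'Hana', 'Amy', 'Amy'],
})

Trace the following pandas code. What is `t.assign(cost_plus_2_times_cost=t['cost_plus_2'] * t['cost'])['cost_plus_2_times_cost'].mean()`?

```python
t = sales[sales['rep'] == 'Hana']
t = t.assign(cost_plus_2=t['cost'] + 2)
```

1617.0

filter rows where rep == 'Hana':
   cost   rep
4     9  Hana
6    55  Hana
add column cost_plus_2 = t['cost'] + 2:
   cost   rep  cost_plus_2
4     9  Hana           11
6    55  Hana           57
add column cost_plus_2_times_cost = t['cost_plus_2'] * t['cost']:
   cost   rep  cost_plus_2  cost_plus_2_times_cost
4     9  Hana           11                      99
6    55  Hana           57                    3135
The mean of column 'cost_plus_2_times_cost' is 1617.0.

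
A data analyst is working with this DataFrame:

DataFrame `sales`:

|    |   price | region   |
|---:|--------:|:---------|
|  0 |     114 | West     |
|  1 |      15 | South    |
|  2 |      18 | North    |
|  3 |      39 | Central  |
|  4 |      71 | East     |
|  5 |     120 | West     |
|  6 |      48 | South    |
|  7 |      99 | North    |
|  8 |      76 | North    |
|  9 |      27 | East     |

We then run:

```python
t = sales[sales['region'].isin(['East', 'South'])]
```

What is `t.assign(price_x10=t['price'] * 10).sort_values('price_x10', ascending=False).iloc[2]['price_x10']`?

270

filter rows where region in ['East', 'South']:
   price region
1     15  South
4     71   East
6     48  South
9     27   East
add column price_x10 = t['price'] * 10:
   price region  price_x10
1     15  South        150
4     71   East        710
6     48  South        480
9     27   East        270
sort by price_x10 descending:
   price region  price_x10
4     71   East        710
6     48  South        480
9     27   East        270
1     15  South        150
Finally, value at position 2, column 'price_x10' = 270.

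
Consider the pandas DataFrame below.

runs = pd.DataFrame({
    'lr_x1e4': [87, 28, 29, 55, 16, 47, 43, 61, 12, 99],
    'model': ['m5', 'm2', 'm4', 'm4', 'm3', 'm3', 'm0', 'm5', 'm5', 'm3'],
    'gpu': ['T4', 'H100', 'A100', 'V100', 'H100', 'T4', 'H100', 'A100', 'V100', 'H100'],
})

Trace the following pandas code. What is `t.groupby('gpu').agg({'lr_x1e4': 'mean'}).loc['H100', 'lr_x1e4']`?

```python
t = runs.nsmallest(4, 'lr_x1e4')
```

take 4 rows with smallest lr_x1e4:
   lr_x1e4 model   gpu
8       12    m5  V100
4       16    m3  H100
1       28    m2  H100
2       29    m4  A100
group by gpu, mean of lr_x1e4:
      lr_x1e4
gpu          
A100     29.0
H100     22.0
V100     12.0

22.0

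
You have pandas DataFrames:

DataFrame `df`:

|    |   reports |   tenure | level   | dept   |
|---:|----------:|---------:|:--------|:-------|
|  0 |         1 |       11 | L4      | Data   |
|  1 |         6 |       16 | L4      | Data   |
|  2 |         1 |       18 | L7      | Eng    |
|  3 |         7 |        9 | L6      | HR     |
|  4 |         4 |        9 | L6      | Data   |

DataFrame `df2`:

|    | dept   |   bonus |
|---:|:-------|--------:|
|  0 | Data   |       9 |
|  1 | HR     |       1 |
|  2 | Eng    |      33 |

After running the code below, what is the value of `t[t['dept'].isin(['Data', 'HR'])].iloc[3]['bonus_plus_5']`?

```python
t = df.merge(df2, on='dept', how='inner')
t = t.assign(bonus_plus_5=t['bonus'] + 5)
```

merge on 'dept' (how='inner') → 5 rows:
   reports  tenure level  dept  bonus
0        1      11    L4  Data      9
1        6      16    L4  Data      9
2        1      18    L7   Eng     33
3        7       9    L6    HR      1
4        4       9    L6  Data      9
add column bonus_plus_5 = t['bonus'] + 5:
   reports  tenure level  dept  bonus  bonus_plus_5
0        1      11    L4  Data      9            14
1        6      16    L4  Data      9            14
2        1      18    L7   Eng     33            38
3        7       9    L6    HR      1             6
4        4       9    L6  Data      9            14
filter rows where dept in ['Data', 'HR']:
   reports  tenure level  dept  bonus  bonus_plus_5
0        1      11    L4  Data      9            14
1        6      16    L4  Data      9            14
3        7       9    L6    HR      1             6
4        4       9    L6  Data      9            14
So iloc[3]['bonus_plus_5'] = 14.

14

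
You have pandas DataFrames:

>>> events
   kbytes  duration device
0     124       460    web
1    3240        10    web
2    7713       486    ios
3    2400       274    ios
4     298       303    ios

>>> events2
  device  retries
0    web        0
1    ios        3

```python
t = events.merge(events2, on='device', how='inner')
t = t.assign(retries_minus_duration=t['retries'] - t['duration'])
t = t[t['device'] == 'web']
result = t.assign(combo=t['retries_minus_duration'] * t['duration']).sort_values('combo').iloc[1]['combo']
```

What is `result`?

-100

merge on 'device' (how='inner') → 5 rows:
   kbytes  duration device  retries
0     124       460    web        0
1    3240        10    web        0
2    7713       486    ios        3
3    2400       274    ios        3
4     298       303    ios        3
add column retries_minus_duration = t['retries'] - t['duration']:
   kbytes  duration device  retries  retries_minus_duration
0     124       460    web        0                    -460
1    3240        10    web        0                     -10
2    7713       486    ios        3                    -483
3    2400       274    ios        3                    -271
4     298       303    ios        3                    -300
filter rows where device == 'web':
   kbytes  duration device  retries  retries_minus_duration
0     124       460    web        0                    -460
1    3240        10    web        0                     -10
add column combo = t['retries_minus_duration'] * t['duration']:
   kbytes  duration device  retries  retries_minus_duration   combo
0     124       460    web        0                    -460 -211600
1    3240        10    web        0                     -10    -100
sort by combo:
   kbytes  duration device  retries  retries_minus_duration   combo
0     124       460    web        0                    -460 -211600
1    3240        10    web        0                     -10    -100
Then the value at position 1, column 'combo': -100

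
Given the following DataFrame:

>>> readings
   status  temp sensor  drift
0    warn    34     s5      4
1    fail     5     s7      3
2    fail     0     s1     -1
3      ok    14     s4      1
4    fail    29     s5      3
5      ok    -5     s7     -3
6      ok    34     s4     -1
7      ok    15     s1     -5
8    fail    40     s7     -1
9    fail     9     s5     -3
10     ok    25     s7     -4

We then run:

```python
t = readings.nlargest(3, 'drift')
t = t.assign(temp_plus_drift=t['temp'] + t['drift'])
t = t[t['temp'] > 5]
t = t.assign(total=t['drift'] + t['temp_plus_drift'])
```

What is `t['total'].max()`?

42

take 3 rows with largest drift:
  status  temp sensor  drift
0   warn    34     s5      4
1   fail     5     s7      3
4   fail    29     s5      3
add column temp_plus_drift = t['temp'] + t['drift']:
  status  temp sensor  drift  temp_plus_drift
0   warn    34     s5      4               38
1   fail     5     s7      3                8
4   fail    29     s5      3               32
filter rows where temp > 5:
  status  temp sensor  drift  temp_plus_drift
0   warn    34     s5      4               38
4   fail    29     s5      3               32
add column total = t['drift'] + t['temp_plus_drift']:
  status  temp sensor  drift  temp_plus_drift  total
0   warn    34     s5      4               38     42
4   fail    29     s5      3               32     35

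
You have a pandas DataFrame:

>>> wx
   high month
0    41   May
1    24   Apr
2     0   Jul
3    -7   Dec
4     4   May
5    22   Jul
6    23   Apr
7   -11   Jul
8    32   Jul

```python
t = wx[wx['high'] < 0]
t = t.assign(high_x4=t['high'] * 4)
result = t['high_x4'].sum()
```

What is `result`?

-72

filter rows where high < 0:
   high month
3    -7   Dec
7   -11   Jul
add column high_x4 = t['high'] * 4:
   high month  high_x4
3    -7   Dec      -28
7   -11   Jul      -44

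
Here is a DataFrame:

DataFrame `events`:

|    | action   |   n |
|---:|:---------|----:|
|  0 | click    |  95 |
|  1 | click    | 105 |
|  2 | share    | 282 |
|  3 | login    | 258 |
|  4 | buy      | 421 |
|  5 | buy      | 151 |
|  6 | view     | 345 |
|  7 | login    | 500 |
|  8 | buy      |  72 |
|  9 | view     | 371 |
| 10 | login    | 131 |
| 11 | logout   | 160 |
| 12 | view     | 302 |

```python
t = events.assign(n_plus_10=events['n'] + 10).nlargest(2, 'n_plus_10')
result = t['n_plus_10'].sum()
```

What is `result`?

941

add column n_plus_10 = events['n'] + 10:
    action    n  n_plus_10
0    click   95        105
1    click  105        115
2    share  282        292
3    login  258        268
4      buy  421        431
5      buy  151        161
6     view  345        355
7    login  500        510
8      buy   72         82
9     view  371        381
10   login  131        141
11  logout  160        170
12    view  302        312
take 2 rows with largest n_plus_10:
  action    n  n_plus_10
7  login  500        510
4    buy  421        431
Hence 941.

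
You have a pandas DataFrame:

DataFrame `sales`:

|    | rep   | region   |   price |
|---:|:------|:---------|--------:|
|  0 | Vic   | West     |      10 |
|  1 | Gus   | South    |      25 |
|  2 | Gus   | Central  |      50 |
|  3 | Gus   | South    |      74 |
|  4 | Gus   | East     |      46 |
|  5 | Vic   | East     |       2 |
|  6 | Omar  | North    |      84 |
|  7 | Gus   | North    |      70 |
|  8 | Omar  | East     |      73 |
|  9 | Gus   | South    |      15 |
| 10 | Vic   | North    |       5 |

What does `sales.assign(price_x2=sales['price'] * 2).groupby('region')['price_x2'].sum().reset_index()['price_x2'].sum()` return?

add column price_x2 = sales['price'] * 2:
     rep   region  price  price_x2
0    Vic     West     10        20
1    Gus    South     25        50
2    Gus  Central     50       100
3    Gus    South     74       148
4    Gus     East     46        92
5    Vic     East      2         4
6   Omar    North     84       168
7    Gus    North     70       140
8   Omar     East     73       146
9    Gus    South     15        30
10   Vic    North      5        10
group by region, sum of price_x2:
region
Central    100
East       242
North      318
South      228
West        20
Name: price_x2, dtype: int64
reset_index():
    region  price_x2
0  Central       100
1     East       242
2    North       318
3    South       228
4     West        20
Taking the sum of column 'price_x2' gives 908.

908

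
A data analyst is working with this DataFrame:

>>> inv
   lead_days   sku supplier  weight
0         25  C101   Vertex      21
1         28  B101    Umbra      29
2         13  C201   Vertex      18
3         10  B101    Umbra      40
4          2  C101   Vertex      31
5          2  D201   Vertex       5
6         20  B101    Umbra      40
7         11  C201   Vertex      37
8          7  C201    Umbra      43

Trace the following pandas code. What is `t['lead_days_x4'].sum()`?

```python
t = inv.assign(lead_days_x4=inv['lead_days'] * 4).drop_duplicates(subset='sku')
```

272

add column lead_days_x4 = inv['lead_days'] * 4:
   lead_days   sku supplier  weight  lead_days_x4
0         25  C101   Vertex      21           100
1         28  B101    Umbra      29           112
2         13  C201   Vertex      18            52
3         10  B101    Umbra      40            40
4          2  C101   Vertex      31             8
5          2  D201   Vertex       5             8
6         20  B101    Umbra      40            80
7         11  C201   Vertex      37            44
8          7  C201    Umbra      43            28
drop duplicate sku (keep=first):
   lead_days   sku supplier  weight  lead_days_x4
0         25  C101   Vertex      21           100
1         28  B101    Umbra      29           112
2         13  C201   Vertex      18            52
5          2  D201   Vertex       5             8
The sum of column 'lead_days_x4' is 272.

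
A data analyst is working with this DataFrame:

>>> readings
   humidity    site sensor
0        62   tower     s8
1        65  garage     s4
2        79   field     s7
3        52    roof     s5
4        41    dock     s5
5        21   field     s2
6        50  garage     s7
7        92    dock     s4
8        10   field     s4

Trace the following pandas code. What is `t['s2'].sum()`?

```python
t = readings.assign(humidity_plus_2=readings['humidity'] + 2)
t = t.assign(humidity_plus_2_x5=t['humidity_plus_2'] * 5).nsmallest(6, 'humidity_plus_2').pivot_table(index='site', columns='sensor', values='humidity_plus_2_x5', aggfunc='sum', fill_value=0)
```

add column humidity_plus_2 = readings['humidity'] + 2:
   humidity    site sensor  humidity_plus_2
0        62   tower     s8               64
1        65  garage     s4               67
2        79   field     s7               81
3        52    roof     s5               54
4        41    dock     s5               43
5        21   field     s2               23
6        50  garage     s7               52
7        92    dock     s4               94
8        10   field     s4               12
add column humidity_plus_2_x5 = t['humidity_plus_2'] * 5:
   humidity    site sensor  humidity_plus_2  humidity_plus_2_x5
0        62   tower     s8               64                 320
1        65  garage     s4               67                 335
2        79   field     s7               81                 405
3        52    roof     s5               54                 270
4        41    dock     s5               43                 215
5        21   field     s2               23                 115
6        50  garage     s7               52                 260
7        92    dock     s4               94                 470
8        10   field     s4               12                  60
take 6 rows with smallest humidity_plus_2:
   humidity    site sensor  humidity_plus_2  humidity_plus_2_x5
8        10   field     s4               12                  60
5        21   field     s2               23                 115
4        41    dock     s5               43                 215
6        50  garage     s7               52                 260
3        52    roof     s5               54                 270
0        62   tower     s8               64                 320
pivot: rows=site, cols=sensor, sum(humidity_plus_2_x5):
sensor   s2  s4   s5   s7   s8
site                          
dock      0   0  215    0    0
field   115  60    0    0    0
garage    0   0    0  260    0
roof      0   0  270    0    0
tower     0   0    0    0  320
sum of column 's2' → 115

115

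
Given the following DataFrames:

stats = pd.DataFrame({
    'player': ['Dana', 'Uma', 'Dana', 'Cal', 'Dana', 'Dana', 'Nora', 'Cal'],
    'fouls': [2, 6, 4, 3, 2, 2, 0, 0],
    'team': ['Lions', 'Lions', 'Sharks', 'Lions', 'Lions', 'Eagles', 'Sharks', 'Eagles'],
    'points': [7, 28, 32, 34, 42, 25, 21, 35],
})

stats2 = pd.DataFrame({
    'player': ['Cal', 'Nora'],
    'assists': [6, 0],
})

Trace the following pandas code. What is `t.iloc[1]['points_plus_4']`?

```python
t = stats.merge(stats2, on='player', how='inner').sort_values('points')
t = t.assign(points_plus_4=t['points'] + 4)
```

38

merge on 'player' (how='inner') → 3 rows:
  player  fouls    team  points  assists
0    Cal      3   Lions      34        6
1   Nora      0  Sharks      21        0
2    Cal      0  Eagles      35        6
sort by points:
  player  fouls    team  points  assists
1   Nora      0  Sharks      21        0
0    Cal      3   Lions      34        6
2    Cal      0  Eagles      35        6
add column points_plus_4 = t['points'] + 4:
  player  fouls    team  points  assists  points_plus_4
1   Nora      0  Sharks      21        0             25
0    Cal      3   Lions      34        6             38
2    Cal      0  Eagles      35        6             39
The value at position 1, column 'points_plus_4' is 38.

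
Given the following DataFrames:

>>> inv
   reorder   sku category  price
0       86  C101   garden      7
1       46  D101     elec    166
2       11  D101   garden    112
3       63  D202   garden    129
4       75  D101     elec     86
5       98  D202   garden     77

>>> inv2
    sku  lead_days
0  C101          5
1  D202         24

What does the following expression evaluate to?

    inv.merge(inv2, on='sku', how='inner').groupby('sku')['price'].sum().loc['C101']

merge on 'sku' (how='inner') → 3 rows:
   reorder   sku category  price  lead_days
0       86  C101   garden      7          5
1       63  D202   garden    129         24
2       98  D202   garden     77         24
group by sku, sum of price:
sku
C101      7
D202    206
Name: price, dtype: int64
Then the value at index 'C101': 7

7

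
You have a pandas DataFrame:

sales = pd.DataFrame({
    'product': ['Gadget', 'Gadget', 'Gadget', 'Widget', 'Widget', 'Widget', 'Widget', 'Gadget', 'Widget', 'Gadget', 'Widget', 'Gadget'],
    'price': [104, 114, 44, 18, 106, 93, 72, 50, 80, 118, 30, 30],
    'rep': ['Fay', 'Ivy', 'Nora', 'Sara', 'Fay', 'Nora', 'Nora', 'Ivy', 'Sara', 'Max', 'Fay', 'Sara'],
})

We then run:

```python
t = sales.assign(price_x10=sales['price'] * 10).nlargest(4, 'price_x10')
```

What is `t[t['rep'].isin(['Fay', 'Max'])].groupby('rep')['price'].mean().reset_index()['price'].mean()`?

111.5

add column price_x10 = sales['price'] * 10:
   product  price   rep  price_x10
0   Gadget    104   Fay       1040
1   Gadget    114   Ivy       1140
2   Gadget     44  Nora        440
3   Widget     18  Sara        180
4   Widget    106   Fay       1060
5   Widget     93  Nora        930
6   Widget     72  Nora        720
7   Gadget     50   Ivy        500
8   Widget     80  Sara        800
9   Gadget    118   Max       1180
10  Widget     30   Fay        300
11  Gadget     30  Sara        300
take 4 rows with largest price_x10:
  product  price  rep  price_x10
9  Gadget    118  Max       1180
1  Gadget    114  Ivy       1140
4  Widget    106  Fay       1060
0  Gadget    104  Fay       1040
filter rows where rep in ['Fay', 'Max']:
  product  price  rep  price_x10
9  Gadget    118  Max       1180
4  Widget    106  Fay       1060
0  Gadget    104  Fay       1040
group by rep, mean of price:
rep
Fay    105.0
Max    118.0
Name: price, dtype: float64
reset_index():
   rep  price
0  Fay  105.0
1  Max  118.0
Then the mean of column 'price': 111.5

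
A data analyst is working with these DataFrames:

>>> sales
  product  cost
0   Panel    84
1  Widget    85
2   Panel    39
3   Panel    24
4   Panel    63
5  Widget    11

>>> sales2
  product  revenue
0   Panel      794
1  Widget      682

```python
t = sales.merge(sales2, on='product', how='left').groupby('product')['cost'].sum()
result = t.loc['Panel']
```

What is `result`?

210

merge on 'product' (how='left') → 6 rows:
  product  cost  revenue
0   Panel    84      794
1  Widget    85      682
2   Panel    39      794
3   Panel    24      794
4   Panel    63      794
5  Widget    11      682
group by product, sum of cost:
product
Panel     210
Widget     96
Name: cost, dtype: int64
Taking the value at index 'Panel' gives 210.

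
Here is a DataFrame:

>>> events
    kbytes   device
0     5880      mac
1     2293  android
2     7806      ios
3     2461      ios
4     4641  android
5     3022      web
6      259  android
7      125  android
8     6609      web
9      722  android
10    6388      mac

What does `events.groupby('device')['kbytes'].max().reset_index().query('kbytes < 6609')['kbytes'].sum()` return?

group by device, max of kbytes:
device
android    4641
ios        7806
mac        6388
web        6609
Name: kbytes, dtype: int64
reset_index():
    device  kbytes
0  android    4641
1      ios    7806
2      mac    6388
3      web    6609
filter rows where kbytes < 6609:
    device  kbytes
0  android    4641
2      mac    6388
Then the sum of column 'kbytes': 11029

11029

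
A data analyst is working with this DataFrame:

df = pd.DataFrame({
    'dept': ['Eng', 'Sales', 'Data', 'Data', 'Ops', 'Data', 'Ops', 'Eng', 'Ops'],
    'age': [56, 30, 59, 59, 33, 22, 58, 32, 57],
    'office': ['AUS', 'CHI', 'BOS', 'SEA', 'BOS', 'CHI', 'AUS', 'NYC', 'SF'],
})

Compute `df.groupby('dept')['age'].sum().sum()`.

406

group by dept, sum of age:
dept
Data     140
Eng       88
Ops      148
Sales     30
Name: age, dtype: int64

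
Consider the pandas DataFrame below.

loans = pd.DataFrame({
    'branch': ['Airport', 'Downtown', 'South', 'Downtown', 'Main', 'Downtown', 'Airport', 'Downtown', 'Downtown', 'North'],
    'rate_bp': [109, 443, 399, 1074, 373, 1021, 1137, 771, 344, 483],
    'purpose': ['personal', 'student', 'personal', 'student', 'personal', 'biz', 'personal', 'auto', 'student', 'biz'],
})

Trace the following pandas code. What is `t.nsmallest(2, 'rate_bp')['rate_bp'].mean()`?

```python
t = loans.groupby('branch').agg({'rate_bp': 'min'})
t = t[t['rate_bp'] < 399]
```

226.5

group by branch, min of rate_bp:
          rate_bp
branch           
Airport       109
Downtown      344
Main          373
North         483
South         399
filter rows where rate_bp < 399:
          rate_bp
branch           
Airport       109
Downtown      344
Main          373
take 2 rows with smallest rate_bp:
          rate_bp
branch           
Airport       109
Downtown      344
Taking the mean of column 'rate_bp' gives 226.5.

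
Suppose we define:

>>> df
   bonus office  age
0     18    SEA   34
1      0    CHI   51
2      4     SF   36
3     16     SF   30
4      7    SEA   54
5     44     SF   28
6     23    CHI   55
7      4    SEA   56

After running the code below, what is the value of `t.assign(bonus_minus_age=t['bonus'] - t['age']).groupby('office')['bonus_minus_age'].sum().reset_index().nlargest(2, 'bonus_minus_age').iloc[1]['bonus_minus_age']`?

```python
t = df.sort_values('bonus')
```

sort by bonus:
   bonus office  age
1      0    CHI   51
2      4     SF   36
7      4    SEA   56
4      7    SEA   54
3     16     SF   30
0     18    SEA   34
6     23    CHI   55
5     44     SF   28
add column bonus_minus_age = t['bonus'] - t['age']:
   bonus office  age  bonus_minus_age
1      0    CHI   51              -51
2      4     SF   36              -32
7      4    SEA   56              -52
4      7    SEA   54              -47
3     16     SF   30              -14
0     18    SEA   34              -16
6     23    CHI   55              -32
5     44     SF   28               16
group by office, sum of bonus_minus_age:
office
CHI    -83
SEA   -115
SF     -30
Name: bonus_minus_age, dtype: int64
reset_index():
  office  bonus_minus_age
0    CHI              -83
1    SEA             -115
2     SF              -30
take 2 rows with largest bonus_minus_age:
  office  bonus_minus_age
2     SF              -30
0    CHI              -83
Finally, value at position 1, column 'bonus_minus_age' = -83.

-83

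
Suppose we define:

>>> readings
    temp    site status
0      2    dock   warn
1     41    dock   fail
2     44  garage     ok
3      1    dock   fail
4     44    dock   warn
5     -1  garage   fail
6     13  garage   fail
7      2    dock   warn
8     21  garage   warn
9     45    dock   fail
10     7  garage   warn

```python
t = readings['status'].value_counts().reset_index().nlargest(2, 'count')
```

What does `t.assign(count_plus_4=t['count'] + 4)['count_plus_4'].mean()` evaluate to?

value_counts of status:
status
warn    5
fail    5
ok      1
Name: count, dtype: int64
reset_index():
  status  count
0   warn      5
1   fail      5
2     ok      1
take 2 rows with largest count:
  status  count
0   warn      5
1   fail      5
add column count_plus_4 = t['count'] + 4:
  status  count  count_plus_4
0   warn      5             9
1   fail      5             9

9.0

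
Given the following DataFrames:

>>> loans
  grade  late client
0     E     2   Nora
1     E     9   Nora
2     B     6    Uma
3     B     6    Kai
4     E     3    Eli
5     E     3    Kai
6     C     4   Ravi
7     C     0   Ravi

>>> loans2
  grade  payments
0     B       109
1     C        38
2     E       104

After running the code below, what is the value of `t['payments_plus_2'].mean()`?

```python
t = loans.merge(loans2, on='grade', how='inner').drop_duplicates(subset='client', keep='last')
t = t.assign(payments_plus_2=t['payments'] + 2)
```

merge on 'grade' (how='inner') → 8 rows:
  grade  late client  payments
0     E     2   Nora       104
1     E     9   Nora       104
2     B     6    Uma       109
3     B     6    Kai       109
4     E     3    Eli       104
5     E     3    Kai       104
6     C     4   Ravi        38
7     C     0   Ravi        38
drop duplicate client (keep=last):
  grade  late client  payments
1     E     9   Nora       104
2     B     6    Uma       109
4     E     3    Eli       104
5     E     3    Kai       104
7     C     0   Ravi        38
add column payments_plus_2 = t['payments'] + 2:
  grade  late client  payments  payments_plus_2
1     E     9   Nora       104              106
2     B     6    Uma       109              111
4     E     3    Eli       104              106
5     E     3    Kai       104              106
7     C     0   Ravi        38               40

93.8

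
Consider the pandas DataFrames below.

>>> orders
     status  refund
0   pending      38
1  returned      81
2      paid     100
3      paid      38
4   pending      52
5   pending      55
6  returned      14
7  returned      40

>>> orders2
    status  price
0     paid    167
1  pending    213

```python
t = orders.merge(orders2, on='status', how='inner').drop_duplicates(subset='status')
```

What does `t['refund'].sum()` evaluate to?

merge on 'status' (how='inner') → 5 rows:
    status  refund  price
0  pending      38    213
1     paid     100    167
2     paid      38    167
3  pending      52    213
4  pending      55    213
drop duplicate status (keep=first):
    status  refund  price
0  pending      38    213
1     paid     100    167
The sum of column 'refund' is 138.

138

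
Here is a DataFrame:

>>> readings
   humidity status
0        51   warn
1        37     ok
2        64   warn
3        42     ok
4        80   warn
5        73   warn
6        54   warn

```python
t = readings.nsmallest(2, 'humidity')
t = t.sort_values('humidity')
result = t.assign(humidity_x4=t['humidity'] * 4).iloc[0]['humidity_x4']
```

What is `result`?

148

take 2 rows with smallest humidity:
   humidity status
1        37     ok
3        42     ok
sort by humidity:
   humidity status
1        37     ok
3        42     ok
add column humidity_x4 = t['humidity'] * 4:
   humidity status  humidity_x4
1        37     ok          148
3        42     ok          168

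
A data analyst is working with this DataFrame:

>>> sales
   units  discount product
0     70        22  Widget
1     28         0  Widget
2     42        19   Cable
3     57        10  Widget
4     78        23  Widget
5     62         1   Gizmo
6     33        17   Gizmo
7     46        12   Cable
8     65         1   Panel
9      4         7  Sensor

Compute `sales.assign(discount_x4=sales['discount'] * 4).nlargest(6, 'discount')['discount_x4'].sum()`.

412

add column discount_x4 = sales['discount'] * 4:
   units  discount product  discount_x4
0     70        22  Widget           88
1     28         0  Widget            0
2     42        19   Cable           76
3     57        10  Widget           40
4     78        23  Widget           92
5     62         1   Gizmo            4
6     33        17   Gizmo           68
7     46        12   Cable           48
8     65         1   Panel            4
9      4         7  Sensor           28
take 6 rows with largest discount:
   units  discount product  discount_x4
4     78        23  Widget           92
0     70        22  Widget           88
2     42        19   Cable           76
6     33        17   Gizmo           68
7     46        12   Cable           48
3     57        10  Widget           40
Hence 412.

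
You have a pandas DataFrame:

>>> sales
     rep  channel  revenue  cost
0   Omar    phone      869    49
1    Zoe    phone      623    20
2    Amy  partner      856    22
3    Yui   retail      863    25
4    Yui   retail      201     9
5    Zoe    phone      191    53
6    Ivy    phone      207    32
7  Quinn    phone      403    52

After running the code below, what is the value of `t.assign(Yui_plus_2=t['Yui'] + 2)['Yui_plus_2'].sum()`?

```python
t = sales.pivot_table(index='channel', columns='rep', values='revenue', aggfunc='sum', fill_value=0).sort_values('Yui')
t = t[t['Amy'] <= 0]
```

1068

pivot: rows=channel, cols=rep, sum(revenue):
rep      Amy  Ivy  Omar  Quinn   Yui  Zoe
channel                                  
partner  856    0     0      0     0    0
phone      0  207   869    403     0  814
retail     0    0     0      0  1064    0
sort by Yui:
rep      Amy  Ivy  Omar  Quinn   Yui  Zoe
channel                                  
partner  856    0     0      0     0    0
phone      0  207   869    403     0  814
retail     0    0     0      0  1064    0
filter rows where Amy <= 0:
rep      Amy  Ivy  Omar  Quinn   Yui  Zoe
channel                                  
phone      0  207   869    403     0  814
retail     0    0     0      0  1064    0
add column Yui_plus_2 = t['Yui'] + 2:
rep      Amy  Ivy  Omar  Quinn   Yui  Zoe  Yui_plus_2
channel                                              
phone      0  207   869    403     0  814           2
retail     0    0     0      0  1064    0        1066
Hence 1068.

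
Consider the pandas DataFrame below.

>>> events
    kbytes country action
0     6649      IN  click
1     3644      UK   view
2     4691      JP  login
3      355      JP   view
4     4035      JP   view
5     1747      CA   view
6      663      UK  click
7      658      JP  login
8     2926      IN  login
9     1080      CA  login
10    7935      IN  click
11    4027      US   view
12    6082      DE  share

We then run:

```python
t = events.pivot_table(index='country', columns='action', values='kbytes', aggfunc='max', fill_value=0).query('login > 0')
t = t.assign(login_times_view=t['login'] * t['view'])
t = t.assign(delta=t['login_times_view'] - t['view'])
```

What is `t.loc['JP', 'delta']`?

pivot: rows=country, cols=action, max(kbytes):
action   click  login  share  view
country                           
CA           0   1080      0  1747
DE           0      0   6082     0
IN        7935   2926      0     0
JP           0   4691      0  4035
UK         663      0      0  3644
US           0      0      0  4027
filter rows where login > 0:
action   click  login  share  view
country                           
CA           0   1080      0  1747
IN        7935   2926      0     0
JP           0   4691      0  4035
add column login_times_view = t['login'] * t['view']:
action   click  login  share  view  login_times_view
country                                             
CA           0   1080      0  1747           1886760
IN        7935   2926      0     0                 0
JP           0   4691      0  4035          18928185
add column delta = t['login_times_view'] - t['view']:
action   click  login  share  view  login_times_view     delta
country                                                       
CA           0   1080      0  1747           1886760   1885013
IN        7935   2926      0     0                 0         0
JP           0   4691      0  4035          18928185  18924150

18924150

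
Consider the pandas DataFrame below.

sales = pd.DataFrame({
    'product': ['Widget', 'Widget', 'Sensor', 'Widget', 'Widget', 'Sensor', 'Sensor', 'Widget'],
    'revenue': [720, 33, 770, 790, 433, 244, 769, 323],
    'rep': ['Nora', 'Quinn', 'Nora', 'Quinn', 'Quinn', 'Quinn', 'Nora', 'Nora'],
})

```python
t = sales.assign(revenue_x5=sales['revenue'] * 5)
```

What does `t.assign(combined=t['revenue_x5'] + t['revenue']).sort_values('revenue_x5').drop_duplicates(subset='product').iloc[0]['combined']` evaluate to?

198

add column revenue_x5 = sales['revenue'] * 5:
  product  revenue    rep  revenue_x5
0  Widget      720   Nora        3600
1  Widget       33  Quinn         165
2  Sensor      770   Nora        3850
3  Widget      790  Quinn        3950
4  Widget      433  Quinn        2165
5  Sensor      244  Quinn        1220
6  Sensor      769   Nora        3845
7  Widget      323   Nora        1615
add column combined = t['revenue_x5'] + t['revenue']:
  product  revenue    rep  revenue_x5  combined
0  Widget      720   Nora        3600      4320
1  Widget       33  Quinn         165       198
2  Sensor      770   Nora        3850      4620
3  Widget      790  Quinn        3950      4740
4  Widget      433  Quinn        2165      2598
5  Sensor      244  Quinn        1220      1464
6  Sensor      769   Nora        3845      4614
7  Widget      323   Nora        1615      1938
sort by revenue_x5:
  product  revenue    rep  revenue_x5  combined
1  Widget       33  Quinn         165       198
5  Sensor      244  Quinn        1220      1464
7  Widget      323   Nora        1615      1938
4  Widget      433  Quinn        2165      2598
0  Widget      720   Nora        3600      4320
6  Sensor      769   Nora        3845      4614
2  Sensor      770   Nora        3850      4620
3  Widget      790  Quinn        3950      4740
drop duplicate product (keep=first):
  product  revenue    rep  revenue_x5  combined
1  Widget       33  Quinn         165       198
5  Sensor      244  Quinn        1220      1464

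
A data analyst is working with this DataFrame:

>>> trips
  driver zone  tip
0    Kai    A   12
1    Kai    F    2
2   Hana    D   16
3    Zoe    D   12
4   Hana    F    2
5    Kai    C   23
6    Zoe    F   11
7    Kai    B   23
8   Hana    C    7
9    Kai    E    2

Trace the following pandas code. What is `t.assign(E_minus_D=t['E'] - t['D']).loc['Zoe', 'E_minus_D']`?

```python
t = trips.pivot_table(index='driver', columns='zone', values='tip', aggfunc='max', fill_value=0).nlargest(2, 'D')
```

-12

pivot: rows=driver, cols=zone, max(tip):
zone     A   B   C   D  E   F
driver                       
Hana     0   0   7  16  0   2
Kai     12  23  23   0  2   2
Zoe      0   0   0  12  0  11
take 2 rows with largest D:
zone    A  B  C   D  E   F
driver                    
Hana    0  0  7  16  0   2
Zoe     0  0  0  12  0  11
add column E_minus_D = t['E'] - t['D']:
zone    A  B  C   D  E   F  E_minus_D
driver                               
Hana    0  0  7  16  0   2        -16
Zoe     0  0  0  12  0  11        -12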